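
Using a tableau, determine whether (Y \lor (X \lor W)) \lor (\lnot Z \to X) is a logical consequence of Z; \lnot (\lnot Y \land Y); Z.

Yes

Initial set: {Z; \lnot (\lnot Y \land Y); Z; \lnot ((Y \lor (X \lor W)) \lor (\lnot Z \to X))}.
\lnot ((Y \lor (X \lor W)) \lor (\lnot Z \to X)): α-rule — add \lnot (Y \lor (X \lor W)), \lnot (\lnot Z \to X).
\lnot (Y \lor (X \lor W)): α-rule — add \lnot Y, \lnot (X \lor W).
\lnot (\lnot Z \to X): α-rule — add \lnot Z, \lnot X.
× closes — contains both Z and \lnot Z.
All 1 branch closes.
Every branch closed, so the premises entail the conclusion.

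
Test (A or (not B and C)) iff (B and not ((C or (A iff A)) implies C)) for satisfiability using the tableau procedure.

Initial set: {((A or (not B and C)) iff (B and not ((C or (A iff A)) implies C)))}.
((A or (not B and C)) iff (B and not ((C or (A iff A)) implies C))): β-rule — branch into (A or (not B and C)), (B and not ((C or (A iff A)) implies C))  //  not (A or (not B and C)), not (B and not ((C or (A iff A)) implies C)).
  branch 1 (add (A or (not B and C)), (B and not ((C or (A iff A)) implies C))):
    (B and not ((C or (A iff A)) implies C)): α-rule — add B, not ((C or (A iff A)) implies C).
    not ((C or (A iff A)) implies C): α-rule — add (C or (A iff A)), not C.
    (A or (not B and C)): β-rule — branch into A  //  (not B and C).
      branch 1.1 (add A):
        (C or (A iff A)): β-rule — branch into C  //  (A iff A).
          branch 1.1.1 (add C):
            × closes — contains both C and not C.
          branch 1.1.2 (add (A iff A)):
            (A iff A): β-rule — branch into A, A  //  not A, not A.
              branch 1.1.2.1 (add A, A):
                ○ open, literals {A=true, B=true, C=false}.
              branch 1.1.2.2 (add not A, not A):
                × closes — contains both A and not A.
      branch 1.2 (add (not B and C)):
        (not B and C): α-rule — add not B, C.
        × closes — contains both B and not B.
  branch 2 (add not (A or (not B and C)), not (B and not ((C or (A iff A)) implies C))):
    not (A or (not B and C)): α-rule — add not A, not (not B and C).
    not (B and not ((C or (A iff A)) implies C)): β-rule — branch into not B  //  not not ((C or (A iff A)) implies C).
      branch 2.1 (add not B):
        not (not B and C): β-rule — branch into not not B  //  not C.
          branch 2.1.1 (add not not B):
            × closes — contains both B and not B.
          branch 2.1.2 (add not C):
            ○ open, literals {A=false, B=false, C=false}.
      branch 2.2 (add not not ((C or (A iff A)) implies C)):
        not (not B and C): β-rule — branch into not not B  //  not C.
          branch 2.2.1 (add not not B):
            not not ((C or (A iff A)) implies C): β-rule — branch into not (C or (A iff A))  //  C.
              branch 2.2.1.1 (add not (C or (A iff A))):
                not (C or (A iff A)): α-rule — add not C, not (A iff A).
                not (A iff A): β-rule — branch into A, not A  //  not A, A.
                  branch 2.2.1.1.1 (add A, not A):
                    × closes — contains both A and not A.
                  branch 2.2.1.1.2 (add not A, A):
                    × closes — contains both A and not A.
              branch 2.2.1.2 (add C):
                ○ open, literals {A=false, B=true, C=true}.
          branch 2.2.2 (add not C):
            not not ((C or (A iff A)) implies C): β-rule — branch into not (C or (A iff A))  //  C.
              branch 2.2.2.1 (add not (C or (A iff A))):
                not (C or (A iff A)): α-rule — add not C, not (A iff A).
                not (A iff A): β-rule — branch into A, not A  //  not A, A.
                  branch 2.2.2.1.1 (add A, not A):
                    × closes — contains both A and not A.
                  branch 2.2.2.1.2 (add not A, A):
                    × closes — contains both A and not A.
              branch 2.2.2.2 (add C):
                × closes — contains both C and not C.
9 branches closed, 3 open.
An open branch gives a satisfying assignment: A=true, B=true, C=false.

Satisfiable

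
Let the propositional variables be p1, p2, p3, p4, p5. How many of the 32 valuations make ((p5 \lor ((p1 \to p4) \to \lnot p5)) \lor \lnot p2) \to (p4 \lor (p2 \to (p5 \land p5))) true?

Initial set: {(((p5 \lor ((p1 \to p4) \to \lnot p5)) \lor \lnot p2) \to (p4 \lor (p2 \to (p5 \land p5))))}.
(((p5 \lor ((p1 \to p4) \to \lnot p5)) \lor \lnot p2) \to (p4 \lor (p2 \to (p5 \land p5)))): β-rule — branch into \lnot ((p5 \lor ((p1 \to p4) \to \lnot p5)) \lor \lnot p2)  //  (p4 \lor (p2 \to (p5 \land p5))).
  branch 1 (add \lnot ((p5 \lor ((p1 \to p4) \to \lnot p5)) \lor \lnot p2)):
    \lnot ((p5 \lor ((p1 \to p4) \to \lnot p5)) \lor \lnot p2): α-rule — add \lnot (p5 \lor ((p1 \to p4) \to \lnot p5)), \lnot \lnot p2.
    \lnot (p5 \lor ((p1 \to p4) \to \lnot p5)): α-rule — add \lnot p5, \lnot ((p1 \to p4) \to \lnot p5).
    \lnot ((p1 \to p4) \to \lnot p5): α-rule — add (p1 \to p4), \lnot \lnot p5.
    × closes — contains both p5 and \lnot p5.
  branch 2 (add (p4 \lor (p2 \to (p5 \land p5)))):
    (p4 \lor (p2 \to (p5 \land p5))): β-rule — branch into p4  //  (p2 \to (p5 \land p5)).
      branch 2.1 (add p4):
        ○ open, literals {p4=T}.
      branch 2.2 (add (p2 \to (p5 \land p5))):
        (p2 \to (p5 \land p5)): β-rule — branch into \lnot p2  //  (p5 \land p5).
          branch 2.2.1 (add \lnot p2):
            ○ open, literals {p2=F}.
          branch 2.2.2 (add (p5 \land p5)):
            (p5 \land p5): α-rule — add p5, p5.
            ○ open, literals {p5=T}.
1 branch closed, 3 open.
Each open branch fixes some atoms; the unmentioned ones are free. Counting distinct full assignments: branch {p4=T} (p1, p2, p3, p5) contributes 16 new; branch {p2=F} (p1, p3, p4, p5) contributes 8 new; branch {p5=T} (p1, p2, p3, p4) contributes 4 new. Total: 28.

28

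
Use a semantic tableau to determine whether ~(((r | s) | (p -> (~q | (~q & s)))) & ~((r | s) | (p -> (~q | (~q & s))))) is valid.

Assume the negation and expand:
Initial set: {~~(((r | s) | (p -> (~q | (~q & s)))) & ~((r | s) | (p -> (~q | (~q & s)))))}.
~~(((r | s) | (p -> (~q | (~q & s)))) & ~((r | s) | (p -> (~q | (~q & s))))): α-rule — add ((r | s) | (p -> (~q | (~q & s)))), ~((r | s) | (p -> (~q | (~q & s)))).
~((r | s) | (p -> (~q | (~q & s)))): α-rule — add ~(r | s), ~(p -> (~q | (~q & s))).
~(r | s): α-rule — add ~r, ~s.
~(p -> (~q | (~q & s))): α-rule — add p, ~(~q | (~q & s)).
~(~q | (~q & s)): α-rule — add ~~q, ~(~q & s).
((r | s) | (p -> (~q | (~q & s)))): β-rule — branch into (r | s)  //  (p -> (~q | (~q & s))).
  branch 1 (add (r | s)):
    ~(~q & s): β-rule — branch into ~~q  //  ~s.
      branch 1.1 (add ~~q):
        (r | s): β-rule — branch into r  //  s.
          branch 1.1.1 (add r):
            × closes — contains both r and ~r.
          branch 1.1.2 (add s):
            × closes — contains both s and ~s.
      branch 1.2 (add ~s):
        (r | s): β-rule — branch into r  //  s.
          branch 1.2.1 (add r):
            × closes — contains both r and ~r.
          branch 1.2.2 (add s):
            × closes — contains both s and ~s.
  branch 2 (add (p -> (~q | (~q & s)))):
    ~(~q & s): β-rule — branch into ~~q  //  ~s.
      branch 2.1 (add ~~q):
        (p -> (~q | (~q & s))): β-rule — branch into ~p  //  (~q | (~q & s)).
          branch 2.1.1 (add ~p):
            × closes — contains both p and ~p.
          branch 2.1.2 (add (~q | (~q & s))):
            (~q | (~q & s)): β-rule — branch into ~q  //  (~q & s).
              branch 2.1.2.1 (add ~q):
                × closes — contains both q and ~q.
              branch 2.1.2.2 (add (~q & s)):
                (~q & s): α-rule — add ~q, s.
                × closes — contains both q and ~q.
      branch 2.2 (add ~s):
        (p -> (~q | (~q & s))): β-rule — branch into ~p  //  (~q | (~q & s)).
          branch 2.2.1 (add ~p):
            × closes — contains both p and ~p.
          branch 2.2.2 (add (~q | (~q & s))):
            (~q | (~q & s)): β-rule — branch into ~q  //  (~q & s).
              branch 2.2.2.1 (add ~q):
                × closes — contains both q and ~q.
              branch 2.2.2.2 (add (~q & s)):
                (~q & s): α-rule — add ~q, s.
                × closes — contains both q and ~q.
All 10 branches close.
Every branch closed, so the negation is unsatisfiable and the formula is valid.

Valid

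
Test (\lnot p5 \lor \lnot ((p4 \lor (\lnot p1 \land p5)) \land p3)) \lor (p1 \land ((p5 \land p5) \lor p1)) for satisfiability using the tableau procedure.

Satisfiable

Initial set: {((\lnot p5 \lor \lnot ((p4 \lor (\lnot p1 \land p5)) \land p3)) \lor (p1 \land ((p5 \land p5) \lor p1)))}.
((\lnot p5 \lor \lnot ((p4 \lor (\lnot p1 \land p5)) \land p3)) \lor (p1 \land ((p5 \land p5) \lor p1))): β-rule — branch into (\lnot p5 \lor \lnot ((p4 \lor (\lnot p1 \land p5)) \land p3))  //  (p1 \land ((p5 \land p5) \lor p1)).
  branch 1 (add (\lnot p5 \lor \lnot ((p4 \lor (\lnot p1 \land p5)) \land p3))):
    (\lnot p5 \lor \lnot ((p4 \lor (\lnot p1 \land p5)) \land p3)): β-rule — branch into \lnot p5  //  \lnot ((p4 \lor (\lnot p1 \land p5)) \land p3).
      branch 1.1 (add \lnot p5):
        ○ open, literals {p5=false}.
      branch 1.2 (add \lnot ((p4 \lor (\lnot p1 \land p5)) \land p3)):
        \lnot ((p4 \lor (\lnot p1 \land p5)) \land p3): β-rule — branch into \lnot (p4 \lor (\lnot p1 \land p5))  //  \lnot p3.
          branch 1.2.1 (add \lnot (p4 \lor (\lnot p1 \land p5))):
            \lnot (p4 \lor (\lnot p1 \land p5)): α-rule — add \lnot p4, \lnot (\lnot p1 \land p5).
            \lnot (\lnot p1 \land p5): β-rule — branch into \lnot \lnot p1  //  \lnot p5.
              branch 1.2.1.1 (add \lnot \lnot p1):
                ○ open, literals {p1=true, p4=false}.
              branch 1.2.1.2 (add \lnot p5):
                ○ open, literals {p4=false, p5=false}.
          branch 1.2.2 (add \lnot p3):
            ○ open, literals {p3=false}.
  branch 2 (add (p1 \land ((p5 \land p5) \lor p1))):
    (p1 \land ((p5 \land p5) \lor p1)): α-rule — add p1, ((p5 \land p5) \lor p1).
    ((p5 \land p5) \lor p1): β-rule — branch into (p5 \land p5)  //  p1.
      branch 2.1 (add (p5 \land p5)):
        (p5 \land p5): α-rule — add p5, p5.
        ○ open, literals {p1=true, p5=true}.
      branch 2.2 (add p1):
        ○ open, literals {p1=true}.
0 branches closed, 6 open.
An open branch gives a satisfying assignment: p5=false.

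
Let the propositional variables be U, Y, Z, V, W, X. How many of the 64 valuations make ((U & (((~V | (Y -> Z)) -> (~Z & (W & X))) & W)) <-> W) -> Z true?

Initial set: {T (((U & (((~V | (Y -> Z)) -> (~Z & (W & X))) & W)) <-> W) -> Z)}.
T (((U & (((~V | (Y -> Z)) -> (~Z & (W & X))) & W)) <-> W) -> Z): β-rule — branch into F ((U & (((~V | (Y -> Z)) -> (~Z & (W & X))) & W)) <-> W)  //  T Z.
  branch 1 (add F ((U & (((~V | (Y -> Z)) -> (~Z & (W & X))) & W)) <-> W)):
    F ((U & (((~V | (Y -> Z)) -> (~Z & (W & X))) & W)) <-> W): β-rule — branch into T (U & (((~V | (Y -> Z)) -> (~Z & (W & X))) & W)), F W  //  F (U & (((~V | (Y -> Z)) -> (~Z & (W & X))) & W)), T W.
      branch 1.1 (add T (U & (((~V | (Y -> Z)) -> (~Z & (W & X))) & W)), F W):
        T (U & (((~V | (Y -> Z)) -> (~Z & (W & X))) & W)): α-rule — add T U, T (((~V | (Y -> Z)) -> (~Z & (W & X))) & W).
        T (((~V | (Y -> Z)) -> (~Z & (W & X))) & W): α-rule — add T ((~V | (Y -> Z)) -> (~Z & (W & X))), T W.
        × closes — contains both W and ~W.
      branch 1.2 (add F (U & (((~V | (Y -> Z)) -> (~Z & (W & X))) & W)), T W):
        F (U & (((~V | (Y -> Z)) -> (~Z & (W & X))) & W)): β-rule — branch into F U  //  F (((~V | (Y -> Z)) -> (~Z & (W & X))) & W).
          branch 1.2.1 (add F U):
            ○ open, literals {U=F, W=T}.
          branch 1.2.2 (add F (((~V | (Y -> Z)) -> (~Z & (W & X))) & W)):
            F (((~V | (Y -> Z)) -> (~Z & (W & X))) & W): β-rule — branch into F ((~V | (Y -> Z)) -> (~Z & (W & X)))  //  F W.
              branch 1.2.2.1 (add F ((~V | (Y -> Z)) -> (~Z & (W & X)))):
                F ((~V | (Y -> Z)) -> (~Z & (W & X))): α-rule — add T (~V | (Y -> Z)), F (~Z & (W & X)).
                T (~V | (Y -> Z)): β-rule — branch into T ~V  //  T (Y -> Z).
                  branch 1.2.2.1.1 (add T ~V):
                    F (~Z & (W & X)): β-rule — branch into F ~Z  //  F (W & X).
                      branch 1.2.2.1.1.1 (add F ~Z):
                        ○ open, literals {V=F, W=T, Z=T}.
                      branch 1.2.2.1.1.2 (add F (W & X)):
                        F (W & X): β-rule — branch into F W  //  F X.
                          branch 1.2.2.1.1.2.1 (add F W):
                            × closes — contains both W and ~W.
                          branch 1.2.2.1.1.2.2 (add F X):
                            ○ open, literals {V=F, W=T, X=F}.
                  branch 1.2.2.1.2 (add T (Y -> Z)):
                    F (~Z & (W & X)): β-rule — branch into F ~Z  //  F (W & X).
                      branch 1.2.2.1.2.1 (add F ~Z):
                        T (Y -> Z): β-rule — branch into F Y  //  T Z.
                          branch 1.2.2.1.2.1.1 (add F Y):
                            ○ open, literals {W=T, Y=F, Z=T}.
                          branch 1.2.2.1.2.1.2 (add T Z):
                            ○ open, literals {W=T, Z=T}.
                      branch 1.2.2.1.2.2 (add F (W & X)):
                        T (Y -> Z): β-rule — branch into F Y  //  T Z.
                          branch 1.2.2.1.2.2.1 (add F Y):
                            F (W & X): β-rule — branch into F W  //  F X.
                              branch 1.2.2.1.2.2.1.1 (add F W):
                                × closes — contains both W and ~W.
                              branch 1.2.2.1.2.2.1.2 (add F X):
                                ○ open, literals {W=T, X=F, Y=F}.
                          branch 1.2.2.1.2.2.2 (add T Z):
                            F (W & X): β-rule — branch into F W  //  F X.
                              branch 1.2.2.1.2.2.2.1 (add F W):
                                × closes — contains both W and ~W.
                              branch 1.2.2.1.2.2.2.2 (add F X):
                                ○ open, literals {W=T, X=F, Z=T}.
              branch 1.2.2.2 (add F W):
                × closes — contains both W and ~W.
  branch 2 (add T Z):
    ○ open, literals {Z=T}.
5 branches closed, 8 open.
Each open branch fixes some atoms; the unmentioned ones are free. Counting distinct full assignments: branch {U=F, W=T} (Y, Z, V, X) contributes 16 new; branch {V=F, W=T, Z=T} (U, Y, X) contributes 4 new; branch {V=F, W=T, X=F} (U, Y, Z) contributes 2 new; branch {W=T, Y=F, Z=T} (U, V, X) contributes 2 new; branch {W=T, Z=T} (U, Y, V, X) contributes 2 new; branch {W=T, X=F, Y=F} (U, Z, V) contributes 1 new; branch {W=T, X=F, Z=T} (U, Y, V) contributes 0 new; branch {Z=T} (U, Y, V, W, X) contributes 16 new. Total: 43.

43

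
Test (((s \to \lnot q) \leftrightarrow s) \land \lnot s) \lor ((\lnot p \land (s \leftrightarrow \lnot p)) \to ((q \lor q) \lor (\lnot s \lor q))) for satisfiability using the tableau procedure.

Initial set: {((((s \to \lnot q) \leftrightarrow s) \land \lnot s) \lor ((\lnot p \land (s \leftrightarrow \lnot p)) \to ((q \lor q) \lor (\lnot s \lor q))))}.
((((s \to \lnot q) \leftrightarrow s) \land \lnot s) \lor ((\lnot p \land (s \leftrightarrow \lnot p)) \to ((q \lor q) \lor (\lnot s \lor q)))): β-rule — branch into (((s \to \lnot q) \leftrightarrow s) \land \lnot s)  //  ((\lnot p \land (s \leftrightarrow \lnot p)) \to ((q \lor q) \lor (\lnot s \lor q))).
  branch 1 (add (((s \to \lnot q) \leftrightarrow s) \land \lnot s)):
    (((s \to \lnot q) \leftrightarrow s) \land \lnot s): α-rule — add ((s \to \lnot q) \leftrightarrow s), \lnot s.
    ((s \to \lnot q) \leftrightarrow s): β-rule — branch into (s \to \lnot q), s  //  \lnot (s \to \lnot q), \lnot s.
      branch 1.1 (add (s \to \lnot q), s):
        × closes — contains both s and \lnot s.
      branch 1.2 (add \lnot (s \to \lnot q), \lnot s):
        \lnot (s \to \lnot q): α-rule — add s, \lnot \lnot q.
        × closes — contains both s and \lnot s.
  branch 2 (add ((\lnot p \land (s \leftrightarrow \lnot p)) \to ((q \lor q) \lor (\lnot s \lor q)))):
    ((\lnot p \land (s \leftrightarrow \lnot p)) \to ((q \lor q) \lor (\lnot s \lor q))): β-rule — branch into \lnot (\lnot p \land (s \leftrightarrow \lnot p))  //  ((q \lor q) \lor (\lnot s \lor q)).
      branch 2.1 (add \lnot (\lnot p \land (s \leftrightarrow \lnot p))):
        \lnot (\lnot p \land (s \leftrightarrow \lnot p)): β-rule — branch into \lnot \lnot p  //  \lnot (s \leftrightarrow \lnot p).
          branch 2.1.1 (add \lnot \lnot p):
            ○ open, literals {p=1}.
          branch 2.1.2 (add \lnot (s \leftrightarrow \lnot p)):
            \lnot (s \leftrightarrow \lnot p): β-rule — branch into s, \lnot \lnot p  //  \lnot s, \lnot p.
              branch 2.1.2.1 (add s, \lnot \lnot p):
                ○ open, literals {p=1, s=1}.
              branch 2.1.2.2 (add \lnot s, \lnot p):
                ○ open, literals {p=0, s=0}.
      branch 2.2 (add ((q \lor q) \lor (\lnot s \lor q))):
        ((q \lor q) \lor (\lnot s \lor q)): β-rule — branch into (q \lor q)  //  (\lnot s \lor q).
          branch 2.2.1 (add (q \lor q)):
            (q \lor q): β-rule — branch into q  //  q.
              branch 2.2.1.1 (add q):
                ○ open, literals {q=1}.
              branch 2.2.1.2 (add q):
                ○ open, literals {q=1}.
          branch 2.2.2 (add (\lnot s \lor q)):
            (\lnot s \lor q): β-rule — branch into \lnot s  //  q.
              branch 2.2.2.1 (add \lnot s):
                ○ open, literals {s=0}.
              branch 2.2.2.2 (add q):
                ○ open, literals {q=1}.
2 branches closed, 7 open.
An open branch gives a satisfying assignment: p=1.

Satisfiable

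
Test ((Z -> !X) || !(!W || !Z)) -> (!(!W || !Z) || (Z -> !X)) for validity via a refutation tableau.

Assume the negation and expand:
Initial set: {!(((Z -> !X) || !(!W || !Z)) -> (!(!W || !Z) || (Z -> !X)))}.
!(((Z -> !X) || !(!W || !Z)) -> (!(!W || !Z) || (Z -> !X))): α-rule — add ((Z -> !X) || !(!W || !Z)), !(!(!W || !Z) || (Z -> !X)).
!(!(!W || !Z) || (Z -> !X)): α-rule — add !!(!W || !Z), !(Z -> !X).
!(Z -> !X): α-rule — add Z, !!X.
((Z -> !X) || !(!W || !Z)): β-rule — branch into (Z -> !X)  //  !(!W || !Z).
  branch 1 (add (Z -> !X)):
    !!(!W || !Z): β-rule — branch into !W  //  !Z.
      branch 1.1 (add !W):
        (Z -> !X): β-rule — branch into !Z  //  !X.
          branch 1.1.1 (add !Z):
            × closes — contains both Z and !Z.
          branch 1.1.2 (add !X):
            × closes — contains both X and !X.
      branch 1.2 (add !Z):
        × closes — contains both Z and !Z.
  branch 2 (add !(!W || !Z)):
    !(!W || !Z): α-rule — add !!W, !!Z.
    !!(!W || !Z): β-rule — branch into !W  //  !Z.
      branch 2.1 (add !W):
        × closes — contains both W and !W.
      branch 2.2 (add !Z):
        × closes — contains both Z and !Z.
All 5 branches close.
Every branch closed, so the negation is unsatisfiable and the formula is valid.

Valid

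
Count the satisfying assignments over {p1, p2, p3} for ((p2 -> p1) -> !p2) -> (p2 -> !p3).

Initial set: {(((p2 -> p1) -> !p2) -> (p2 -> !p3))}.
(((p2 -> p1) -> !p2) -> (p2 -> !p3)): β-rule — branch into !((p2 -> p1) -> !p2)  //  (p2 -> !p3).
  branch 1 (add !((p2 -> p1) -> !p2)):
    !((p2 -> p1) -> !p2): α-rule — add (p2 -> p1), !!p2.
    (p2 -> p1): β-rule — branch into !p2  //  p1.
      branch 1.1 (add !p2):
        × closes — contains both p2 and !p2.
      branch 1.2 (add p1):
        ○ open, literals {p1=T, p2=T}.
  branch 2 (add (p2 -> !p3)):
    (p2 -> !p3): β-rule — branch into !p2  //  !p3.
      branch 2.1 (add !p2):
        ○ open, literals {p2=F}.
      branch 2.2 (add !p3):
        ○ open, literals {p3=F}.
1 branch closed, 3 open.
Each open branch fixes some atoms; the unmentioned ones are free. Counting distinct full assignments: branch {p1=T, p2=T} (p3) contributes 2 new; branch {p2=F} (p1, p3) contributes 4 new; branch {p3=F} (p1, p2) contributes 1 new. Total: 7.

7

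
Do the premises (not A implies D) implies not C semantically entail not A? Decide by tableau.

No

Initial set: {((not A implies D) implies not C); not not A}.
((not A implies D) implies not C): β-rule — branch into not (not A implies D)  //  not C.
  branch 1 (add not (not A implies D)):
    not (not A implies D): α-rule — add not A, not D.
    × closes — contains both A and not A.
  branch 2 (add not C):
    ○ open, literals {A=1, C=0}.
1 branch closed, 1 open.
An open branch gives a countermodel: A=1, C=0 (unmentioned atoms arbitrary); the premises hold there but the conclusion fails.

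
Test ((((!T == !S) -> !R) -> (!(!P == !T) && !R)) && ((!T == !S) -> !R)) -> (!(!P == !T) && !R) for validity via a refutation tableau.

Assume the negation and expand:
Initial set: {!(((((!T == !S) -> !R) -> (!(!P == !T) && !R)) && ((!T == !S) -> !R)) -> (!(!P == !T) && !R))}.
!(((((!T == !S) -> !R) -> (!(!P == !T) && !R)) && ((!T == !S) -> !R)) -> (!(!P == !T) && !R)): α-rule — add ((((!T == !S) -> !R) -> (!(!P == !T) && !R)) && ((!T == !S) -> !R)), !(!(!P == !T) && !R).
((((!T == !S) -> !R) -> (!(!P == !T) && !R)) && ((!T == !S) -> !R)): α-rule — add (((!T == !S) -> !R) -> (!(!P == !T) && !R)), ((!T == !S) -> !R).
!(!(!P == !T) && !R): β-rule — branch into !!(!P == !T)  //  !!R.
  branch 1 (add !!(!P == !T)):
    (((!T == !S) -> !R) -> (!(!P == !T) && !R)): β-rule — branch into !((!T == !S) -> !R)  //  (!(!P == !T) && !R).
      branch 1.1 (add !((!T == !S) -> !R)):
        !((!T == !S) -> !R): α-rule — add (!T == !S), !!R.
        ((!T == !S) -> !R): β-rule — branch into !(!T == !S)  //  !R.
          branch 1.1.1 (add !(!T == !S)):
            !!(!P == !T): β-rule — branch into !P, !T  //  !!P, !!T.
              branch 1.1.1.1 (add !P, !T):
                (!T == !S): β-rule — branch into !T, !S  //  !!T, !!S.
                  branch 1.1.1.1.1 (add !T, !S):
                    !(!T == !S): β-rule — branch into !T, !!S  //  !!T, !S.
                      branch 1.1.1.1.1.1 (add !T, !!S):
                        × closes — contains both S and !S.
                      branch 1.1.1.1.1.2 (add !!T, !S):
                        × closes — contains both T and !T.
                  branch 1.1.1.1.2 (add !!T, !!S):
                    × closes — contains both T and !T.
              branch 1.1.1.2 (add !!P, !!T):
                (!T == !S): β-rule — branch into !T, !S  //  !!T, !!S.
                  branch 1.1.1.2.1 (add !T, !S):
                    × closes — contains both T and !T.
                  branch 1.1.1.2.2 (add !!T, !!S):
                    !(!T == !S): β-rule — branch into !T, !!S  //  !!T, !S.
                      branch 1.1.1.2.2.1 (add !T, !!S):
                        × closes — contains both T and !T.
                      branch 1.1.1.2.2.2 (add !!T, !S):
                        × closes — contains both S and !S.
          branch 1.1.2 (add !R):
            × closes — contains both R and !R.
      branch 1.2 (add (!(!P == !T) && !R)):
        (!(!P == !T) && !R): α-rule — add !(!P == !T), !R.
        ((!T == !S) -> !R): β-rule — branch into !(!T == !S)  //  !R.
          branch 1.2.1 (add !(!T == !S)):
            !!(!P == !T): β-rule — branch into !P, !T  //  !!P, !!T.
              branch 1.2.1.1 (add !P, !T):
                !(!P == !T): β-rule — branch into !P, !!T  //  !!P, !T.
                  branch 1.2.1.1.1 (add !P, !!T):
                    × closes — contains both T and !T.
                  branch 1.2.1.1.2 (add !!P, !T):
                    × closes — contains both P and !P.
              branch 1.2.1.2 (add !!P, !!T):
                !(!P == !T): β-rule — branch into !P, !!T  //  !!P, !T.
                  branch 1.2.1.2.1 (add !P, !!T):
                    × closes — contains both P and !P.
                  branch 1.2.1.2.2 (add !!P, !T):
                    × closes — contains both T and !T.
          branch 1.2.2 (add !R):
            !!(!P == !T): β-rule — branch into !P, !T  //  !!P, !!T.
              branch 1.2.2.1 (add !P, !T):
                !(!P == !T): β-rule — branch into !P, !!T  //  !!P, !T.
                  branch 1.2.2.1.1 (add !P, !!T):
                    × closes — contains both T and !T.
                  branch 1.2.2.1.2 (add !!P, !T):
                    × closes — contains both P and !P.
              branch 1.2.2.2 (add !!P, !!T):
                !(!P == !T): β-rule — branch into !P, !!T  //  !!P, !T.
                  branch 1.2.2.2.1 (add !P, !!T):
                    × closes — contains both P and !P.
                  branch 1.2.2.2.2 (add !!P, !T):
                    × closes — contains both T and !T.
  branch 2 (add !!R):
    (((!T == !S) -> !R) -> (!(!P == !T) && !R)): β-rule — branch into !((!T == !S) -> !R)  //  (!(!P == !T) && !R).
      branch 2.1 (add !((!T == !S) -> !R)):
        !((!T == !S) -> !R): α-rule — add (!T == !S), !!R.
        ((!T == !S) -> !R): β-rule — branch into !(!T == !S)  //  !R.
          branch 2.1.1 (add !(!T == !S)):
            (!T == !S): β-rule — branch into !T, !S  //  !!T, !!S.
              branch 2.1.1.1 (add !T, !S):
                !(!T == !S): β-rule — branch into !T, !!S  //  !!T, !S.
                  branch 2.1.1.1.1 (add !T, !!S):
                    × closes — contains both S and !S.
                  branch 2.1.1.1.2 (add !!T, !S):
                    × closes — contains both T and !T.
              branch 2.1.1.2 (add !!T, !!S):
                !(!T == !S): β-rule — branch into !T, !!S  //  !!T, !S.
                  branch 2.1.1.2.1 (add !T, !!S):
                    × closes — contains both T and !T.
                  branch 2.1.1.2.2 (add !!T, !S):
                    × closes — contains both S and !S.
          branch 2.1.2 (add !R):
            × closes — contains both R and !R.
      branch 2.2 (add (!(!P == !T) && !R)):
        (!(!P == !T) && !R): α-rule — add !(!P == !T), !R.
        × closes — contains both R and !R.
All 21 branches close.
Every branch closed, so the negation is unsatisfiable and the formula is valid.

Valid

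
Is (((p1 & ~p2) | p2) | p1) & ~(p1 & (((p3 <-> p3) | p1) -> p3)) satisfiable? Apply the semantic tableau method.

Satisfiable

Initial set: {((((p1 & ~p2) | p2) | p1) & ~(p1 & (((p3 <-> p3) | p1) -> p3)))}.
((((p1 & ~p2) | p2) | p1) & ~(p1 & (((p3 <-> p3) | p1) -> p3))): α-rule — add (((p1 & ~p2) | p2) | p1), ~(p1 & (((p3 <-> p3) | p1) -> p3)).
(((p1 & ~p2) | p2) | p1): β-rule — branch into ((p1 & ~p2) | p2)  //  p1.
  branch 1 (add ((p1 & ~p2) | p2)):
    ~(p1 & (((p3 <-> p3) | p1) -> p3)): β-rule — branch into ~p1  //  ~(((p3 <-> p3) | p1) -> p3).
      branch 1.1 (add ~p1):
        ((p1 & ~p2) | p2): β-rule — branch into (p1 & ~p2)  //  p2.
          branch 1.1.1 (add (p1 & ~p2)):
            (p1 & ~p2): α-rule — add p1, ~p2.
            × closes — contains both p1 and ~p1.
          branch 1.1.2 (add p2):
            ○ open, literals {p1=0, p2=1}.
      branch 1.2 (add ~(((p3 <-> p3) | p1) -> p3)):
        ~(((p3 <-> p3) | p1) -> p3): α-rule — add ((p3 <-> p3) | p1), ~p3.
        ((p1 & ~p2) | p2): β-rule — branch into (p1 & ~p2)  //  p2.
          branch 1.2.1 (add (p1 & ~p2)):
            (p1 & ~p2): α-rule — add p1, ~p2.
            ((p3 <-> p3) | p1): β-rule — branch into (p3 <-> p3)  //  p1.
              branch 1.2.1.1 (add (p3 <-> p3)):
                (p3 <-> p3): β-rule — branch into p3, p3  //  ~p3, ~p3.
                  branch 1.2.1.1.1 (add p3, p3):
                    × closes — contains both p3 and ~p3.
                  branch 1.2.1.1.2 (add ~p3, ~p3):
                    ○ open, literals {p1=1, p2=0, p3=0}.
              branch 1.2.1.2 (add p1):
                ○ open, literals {p1=1, p2=0, p3=0}.
          branch 1.2.2 (add p2):
            ((p3 <-> p3) | p1): β-rule — branch into (p3 <-> p3)  //  p1.
              branch 1.2.2.1 (add (p3 <-> p3)):
                (p3 <-> p3): β-rule — branch into p3, p3  //  ~p3, ~p3.
                  branch 1.2.2.1.1 (add p3, p3):
                    × closes — contains both p3 and ~p3.
                  branch 1.2.2.1.2 (add ~p3, ~p3):
                    ○ open, literals {p2=1, p3=0}.
              branch 1.2.2.2 (add p1):
                ○ open, literals {p1=1, p2=1, p3=0}.
  branch 2 (add p1):
    ~(p1 & (((p3 <-> p3) | p1) -> p3)): β-rule — branch into ~p1  //  ~(((p3 <-> p3) | p1) -> p3).
      branch 2.1 (add ~p1):
        × closes — contains both p1 and ~p1.
      branch 2.2 (add ~(((p3 <-> p3) | p1) -> p3)):
        ~(((p3 <-> p3) | p1) -> p3): α-rule — add ((p3 <-> p3) | p1), ~p3.
        ((p3 <-> p3) | p1): β-rule — branch into (p3 <-> p3)  //  p1.
          branch 2.2.1 (add (p3 <-> p3)):
            (p3 <-> p3): β-rule — branch into p3, p3  //  ~p3, ~p3.
              branch 2.2.1.1 (add p3, p3):
                × closes — contains both p3 and ~p3.
              branch 2.2.1.2 (add ~p3, ~p3):
                ○ open, literals {p1=1, p3=0}.
          branch 2.2.2 (add p1):
            ○ open, literals {p1=1, p3=0}.
5 branches closed, 7 open.
An open branch gives a satisfying assignment: p1=0, p2=1.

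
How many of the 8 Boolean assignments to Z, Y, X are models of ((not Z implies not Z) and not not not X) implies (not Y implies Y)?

Initial set: {T (((not Z implies not Z) and not not not X) implies (not Y implies Y))}.
T (((not Z implies not Z) and not not not X) implies (not Y implies Y)): β-rule — branch into F ((not Z implies not Z) and not not not X)  //  T (not Y implies Y).
  branch 1 (add F ((not Z implies not Z) and not not not X)):
    F ((not Z implies not Z) and not not not X): β-rule — branch into F (not Z implies not Z)  //  F not not not X.
      branch 1.1 (add F (not Z implies not Z)):
        F (not Z implies not Z): α-rule — add T not Z, F not Z.
        × closes — contains both Z and not Z.
      branch 1.2 (add F not not not X):
        F not not not X: drop double negation, giving F not X.
        ○ open, literals {X=T}.
  branch 2 (add T (not Y implies Y)):
    T (not Y implies Y): β-rule — branch into F not Y  //  T Y.
      branch 2.1 (add F not Y):
        ○ open, literals {Y=T}.
      branch 2.2 (add T Y):
        ○ open, literals {Y=T}.
1 branch closed, 3 open.
Each open branch fixes some atoms; the unmentioned ones are free. Counting distinct full assignments: branch {X=T} (Z, Y) contributes 4 new; branch {Y=T} (Z, X) contributes 2 new; branch {Y=T} (Z, X) contributes 0 new. Total: 6.

6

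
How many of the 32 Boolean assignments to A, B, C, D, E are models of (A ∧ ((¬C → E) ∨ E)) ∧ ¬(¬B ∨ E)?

2

Initial set: {((A ∧ ((¬C → E) ∨ E)) ∧ ¬(¬B ∨ E))}.
((A ∧ ((¬C → E) ∨ E)) ∧ ¬(¬B ∨ E)): α-rule — add (A ∧ ((¬C → E) ∨ E)), ¬(¬B ∨ E).
(A ∧ ((¬C → E) ∨ E)): α-rule — add A, ((¬C → E) ∨ E).
¬(¬B ∨ E): α-rule — add ¬¬B, ¬E.
((¬C → E) ∨ E): β-rule — branch into (¬C → E)  //  E.
  branch 1 (add (¬C → E)):
    (¬C → E): β-rule — branch into ¬¬C  //  E.
      branch 1.1 (add ¬¬C):
        ○ open, literals {A=true, B=true, C=true, E=false}.
      branch 1.2 (add E):
        × closes — contains both E and ¬E.
  branch 2 (add E):
    × closes — contains both E and ¬E.
2 branches closed, 1 open.
Each open branch fixes some atoms; the unmentioned ones are free. Counting distinct full assignments: branch {A=true, B=true, C=true, E=false} (D) contributes 2 new. Total: 2.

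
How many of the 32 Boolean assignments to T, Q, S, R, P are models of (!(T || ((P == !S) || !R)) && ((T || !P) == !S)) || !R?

20

Initial set: {((!(T || ((P == !S) || !R)) && ((T || !P) == !S)) || !R)}.
((!(T || ((P == !S) || !R)) && ((T || !P) == !S)) || !R): β-rule — branch into (!(T || ((P == !S) || !R)) && ((T || !P) == !S))  //  !R.
  branch 1 (add (!(T || ((P == !S) || !R)) && ((T || !P) == !S))):
    (!(T || ((P == !S) || !R)) && ((T || !P) == !S)): α-rule — add !(T || ((P == !S) || !R)), ((T || !P) == !S).
    !(T || ((P == !S) || !R)): α-rule — add !T, !((P == !S) || !R).
    !((P == !S) || !R): α-rule — add !(P == !S), !!R.
    ((T || !P) == !S): β-rule — branch into (T || !P), !S  //  !(T || !P), !!S.
      branch 1.1 (add (T || !P), !S):
        !(P == !S): β-rule — branch into P, !!S  //  !P, !S.
          branch 1.1.1 (add P, !!S):
            × closes — contains both S and !S.
          branch 1.1.2 (add !P, !S):
            (T || !P): β-rule — branch into T  //  !P.
              branch 1.1.2.1 (add T):
                × closes — contains both T and !T.
              branch 1.1.2.2 (add !P):
                ○ open, literals {P=0, R=1, S=0, T=0}.
      branch 1.2 (add !(T || !P), !!S):
        !(T || !P): α-rule — add !T, !!P.
        !(P == !S): β-rule — branch into P, !!S  //  !P, !S.
          branch 1.2.1 (add P, !!S):
            ○ open, literals {P=1, R=1, S=1, T=0}.
          branch 1.2.2 (add !P, !S):
            × closes — contains both P and !P.
  branch 2 (add !R):
    ○ open, literals {R=0}.
3 branches closed, 3 open.
Each open branch fixes some atoms; the unmentioned ones are free. Counting distinct full assignments: branch {P=0, R=1, S=0, T=0} (Q) contributes 2 new; branch {P=1, R=1, S=1, T=0} (Q) contributes 2 new; branch {R=0} (T, Q, S, P) contributes 16 new. Total: 20.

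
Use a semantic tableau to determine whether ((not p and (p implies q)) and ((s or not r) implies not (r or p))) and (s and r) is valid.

Assume the negation and expand:
Initial set: {not (((not p and (p implies q)) and ((s or not r) implies not (r or p))) and (s and r))}.
not (((not p and (p implies q)) and ((s or not r) implies not (r or p))) and (s and r)): β-rule — branch into not ((not p and (p implies q)) and ((s or not r) implies not (r or p)))  //  not (s and r).
  branch 1 (add not ((not p and (p implies q)) and ((s or not r) implies not (r or p)))):
    not ((not p and (p implies q)) and ((s or not r) implies not (r or p))): β-rule — branch into not (not p and (p implies q))  //  not ((s or not r) implies not (r or p)).
      branch 1.1 (add not (not p and (p implies q))):
        not (not p and (p implies q)): β-rule — branch into not not p  //  not (p implies q).
          branch 1.1.1 (add not not p):
            ○ open, literals {p=1}.
          branch 1.1.2 (add not (p implies q)):
            not (p implies q): α-rule — add p, not q.
            ○ open, literals {p=1, q=0}.
      branch 1.2 (add not ((s or not r) implies not (r or p))):
        not ((s or not r) implies not (r or p)): α-rule — add (s or not r), not not (r or p).
        (s or not r): β-rule — branch into s  //  not r.
          branch 1.2.1 (add s):
            not not (r or p): β-rule — branch into r  //  p.
              branch 1.2.1.1 (add r):
                ○ open, literals {r=1, s=1}.
              branch 1.2.1.2 (add p):
                ○ open, literals {p=1, s=1}.
          branch 1.2.2 (add not r):
            not not (r or p): β-rule — branch into r  //  p.
              branch 1.2.2.1 (add r):
                × closes — contains both r and not r.
              branch 1.2.2.2 (add p):
                ○ open, literals {p=1, r=0}.
  branch 2 (add not (s and r)):
    not (s and r): β-rule — branch into not s  //  not r.
      branch 2.1 (add not s):
        ○ open, literals {s=0}.
      branch 2.2 (add not r):
        ○ open, literals {r=0}.
1 branch closed, 7 open.
An open branch gives a countermodel: p=1 (unmentioned atoms arbitrary); under it the original formula is false.

Not valid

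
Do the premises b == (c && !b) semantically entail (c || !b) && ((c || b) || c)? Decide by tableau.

No

Initial set: {T (b == (c && !b)); F ((c || !b) && ((c || b) || c))}.
T (b == (c && !b)): β-rule — branch into T b, T (c && !b)  //  F b, F (c && !b).
  branch 1 (add T b, T (c && !b)):
    T (c && !b): α-rule — add T c, T !b.
    × closes — contains both b and !b.
  branch 2 (add F b, F (c && !b)):
    F ((c || !b) && ((c || b) || c)): β-rule — branch into F (c || !b)  //  F ((c || b) || c).
      branch 2.1 (add F (c || !b)):
        F (c || !b): α-rule — add F c, F !b.
        × closes — contains both b and !b.
      branch 2.2 (add F ((c || b) || c)):
        F ((c || b) || c): α-rule — add F (c || b), F c.
        F (c || b): α-rule — add F c, F b.
        F (c && !b): β-rule — branch into F c  //  F !b.
          branch 2.2.1 (add F c):
            ○ open, literals {b=F, c=F}.
          branch 2.2.2 (add F !b):
            × closes — contains both b and !b.
3 branches closed, 1 open.
An open branch gives a countermodel: b=F, c=F (unmentioned atoms arbitrary); the premises hold there but the conclusion fails.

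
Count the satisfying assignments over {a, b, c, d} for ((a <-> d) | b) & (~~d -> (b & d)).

Initial set: {(((a <-> d) | b) & (~~d -> (b & d)))}.
(((a <-> d) | b) & (~~d -> (b & d))): α-rule — add ((a <-> d) | b), (~~d -> (b & d)).
((a <-> d) | b): β-rule — branch into (a <-> d)  //  b.
  branch 1 (add (a <-> d)):
    (~~d -> (b & d)): β-rule — branch into ~~~d  //  (b & d).
      branch 1.1 (add ~~~d):
        ~~~d: drop double negation, giving ~d.
        (a <-> d): β-rule — branch into a, d  //  ~a, ~d.
          branch 1.1.1 (add a, d):
            × closes — contains both d and ~d.
          branch 1.1.2 (add ~a, ~d):
            ○ open, literals {a=F, d=F}.
      branch 1.2 (add (b & d)):
        (b & d): α-rule — add b, d.
        (a <-> d): β-rule — branch into a, d  //  ~a, ~d.
          branch 1.2.1 (add a, d):
            ○ open, literals {a=T, b=T, d=T}.
          branch 1.2.2 (add ~a, ~d):
            × closes — contains both d and ~d.
  branch 2 (add b):
    (~~d -> (b & d)): β-rule — branch into ~~~d  //  (b & d).
      branch 2.1 (add ~~~d):
        ~~~d: drop double negation, giving ~d.
        ○ open, literals {b=T, d=F}.
      branch 2.2 (add (b & d)):
        (b & d): α-rule — add b, d.
        ○ open, literals {b=T, d=T}.
2 branches closed, 4 open.
Each open branch fixes some atoms; the unmentioned ones are free. Counting distinct full assignments: branch {a=F, d=F} (b, c) contributes 4 new; branch {a=T, b=T, d=T} (c) contributes 2 new; branch {b=T, d=F} (a, c) contributes 2 new; branch {b=T, d=T} (a, c) contributes 2 new. Total: 10.

10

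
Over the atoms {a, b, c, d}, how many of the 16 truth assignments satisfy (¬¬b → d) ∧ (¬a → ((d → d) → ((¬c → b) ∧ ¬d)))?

Initial set: {T ((¬¬b → d) ∧ (¬a → ((d → d) → ((¬c → b) ∧ ¬d))))}.
T ((¬¬b → d) ∧ (¬a → ((d → d) → ((¬c → b) ∧ ¬d)))): α-rule — add T (¬¬b → d), T (¬a → ((d → d) → ((¬c → b) ∧ ¬d))).
T (¬¬b → d): β-rule — branch into F ¬¬b  //  T d.
  branch 1 (add F ¬¬b):
    F ¬¬b: drop double negation, giving F b.
    T (¬a → ((d → d) → ((¬c → b) ∧ ¬d))): β-rule — branch into F ¬a  //  T ((d → d) → ((¬c → b) ∧ ¬d)).
      branch 1.1 (add F ¬a):
        ○ open, literals {a=1, b=0}.
      branch 1.2 (add T ((d → d) → ((¬c → b) ∧ ¬d))):
        T ((d → d) → ((¬c → b) ∧ ¬d)): β-rule — branch into F (d → d)  //  T ((¬c → b) ∧ ¬d).
          branch 1.2.1 (add F (d → d)):
            F (d → d): α-rule — add T d, F d.
            × closes — contains both d and ¬d.
          branch 1.2.2 (add T ((¬c → b) ∧ ¬d)):
            T ((¬c → b) ∧ ¬d): α-rule — add T (¬c → b), T ¬d.
            T (¬c → b): β-rule — branch into F ¬c  //  T b.
              branch 1.2.2.1 (add F ¬c):
                ○ open, literals {b=0, c=1, d=0}.
              branch 1.2.2.2 (add T b):
                × closes — contains both b and ¬b.
  branch 2 (add T d):
    T (¬a → ((d → d) → ((¬c → b) ∧ ¬d))): β-rule — branch into F ¬a  //  T ((d → d) → ((¬c → b) ∧ ¬d)).
      branch 2.1 (add F ¬a):
        ○ open, literals {a=1, d=1}.
      branch 2.2 (add T ((d → d) → ((¬c → b) ∧ ¬d))):
        T ((d → d) → ((¬c → b) ∧ ¬d)): β-rule — branch into F (d → d)  //  T ((¬c → b) ∧ ¬d).
          branch 2.2.1 (add F (d → d)):
            F (d → d): α-rule — add T d, F d.
            × closes — contains both d and ¬d.
          branch 2.2.2 (add T ((¬c → b) ∧ ¬d)):
            T ((¬c → b) ∧ ¬d): α-rule — add T (¬c → b), T ¬d.
            × closes — contains both d and ¬d.
4 branches closed, 3 open.
Each open branch fixes some atoms; the unmentioned ones are free. Counting distinct full assignments: branch {a=1, b=0} (c, d) contributes 4 new; branch {b=0, c=1, d=0} (a) contributes 1 new; branch {a=1, d=1} (b, c) contributes 2 new. Total: 7.

7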